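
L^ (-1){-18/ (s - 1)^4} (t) -3*t^3*exp (t)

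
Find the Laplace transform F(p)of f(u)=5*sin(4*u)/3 20/(3*(p^2 + 16))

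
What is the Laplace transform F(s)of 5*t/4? 5/(4*s^2)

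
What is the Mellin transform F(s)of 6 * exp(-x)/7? 6 * gamma(s)/7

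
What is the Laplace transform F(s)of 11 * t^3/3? 22/s^4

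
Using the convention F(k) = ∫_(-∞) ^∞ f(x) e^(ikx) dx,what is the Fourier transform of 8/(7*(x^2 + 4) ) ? 4*pi*exp(-2*Abs(k) ) /7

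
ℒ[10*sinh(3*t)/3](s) 10/(s^2 - 9)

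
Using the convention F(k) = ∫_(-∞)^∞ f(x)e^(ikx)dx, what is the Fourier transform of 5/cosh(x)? 5*pi/cosh(pi*k/2)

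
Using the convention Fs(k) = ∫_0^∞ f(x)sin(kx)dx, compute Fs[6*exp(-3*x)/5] 6*k/(5*(k^2+9))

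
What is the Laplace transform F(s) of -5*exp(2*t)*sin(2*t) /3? -10/(3*(s - 2) ^2 + 12) 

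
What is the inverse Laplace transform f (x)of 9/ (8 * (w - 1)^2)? 9 * x * exp (x)/8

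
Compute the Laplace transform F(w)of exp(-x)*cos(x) (w+1)/((w+1)^2+1)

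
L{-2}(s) -2/s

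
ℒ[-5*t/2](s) -5/(2*s^2)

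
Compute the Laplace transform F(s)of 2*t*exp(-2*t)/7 2/(7*(s+2)^2)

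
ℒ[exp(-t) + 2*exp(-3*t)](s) 1/(s + 1) + 2/(s + 3)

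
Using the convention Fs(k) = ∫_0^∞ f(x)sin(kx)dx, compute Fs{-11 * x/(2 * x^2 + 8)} -11 * pi * exp(-2 * k)/4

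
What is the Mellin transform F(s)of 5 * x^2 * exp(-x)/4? 5 * gamma(s + 2)/4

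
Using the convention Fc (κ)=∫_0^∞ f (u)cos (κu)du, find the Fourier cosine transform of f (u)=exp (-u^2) sqrt (pi)*exp (-κ^2/4)/2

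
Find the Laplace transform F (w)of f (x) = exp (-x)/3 1/ (3*(w+1))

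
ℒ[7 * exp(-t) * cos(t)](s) 7 * (s + 1) /((s + 1) ^2 + 1) 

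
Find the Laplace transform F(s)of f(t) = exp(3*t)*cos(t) (s - 3)/((s - 3)^2+1)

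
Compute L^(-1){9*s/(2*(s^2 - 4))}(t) 9*cosh(2*t)/2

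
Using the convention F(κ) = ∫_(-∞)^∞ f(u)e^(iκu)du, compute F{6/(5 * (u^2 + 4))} 3 * pi * exp(-2 * Abs(κ))/5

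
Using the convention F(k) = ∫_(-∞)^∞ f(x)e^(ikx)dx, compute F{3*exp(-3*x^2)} sqrt(3)*sqrt(pi)*exp(-k^2/12)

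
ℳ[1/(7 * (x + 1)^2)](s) (-pi * s + pi)/(7 * sin(pi * s))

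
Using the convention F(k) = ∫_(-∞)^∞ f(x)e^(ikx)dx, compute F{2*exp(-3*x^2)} 2*sqrt(3)*sqrt(pi)*exp(-k^2/12)/3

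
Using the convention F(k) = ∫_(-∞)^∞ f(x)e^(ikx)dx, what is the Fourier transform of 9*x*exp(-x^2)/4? 9*I*sqrt(pi)*k*exp(-k^2/4)/8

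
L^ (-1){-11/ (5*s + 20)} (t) -11*exp (-4*t)/5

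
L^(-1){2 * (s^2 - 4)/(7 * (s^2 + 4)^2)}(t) 2 * t * cos(2 * t)/7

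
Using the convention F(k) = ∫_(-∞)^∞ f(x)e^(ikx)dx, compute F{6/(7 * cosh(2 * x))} 3 * pi/(7 * cosh(pi * k/4))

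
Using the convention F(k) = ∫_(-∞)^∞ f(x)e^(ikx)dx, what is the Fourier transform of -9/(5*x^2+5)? -9*pi*exp(-Abs(k))/5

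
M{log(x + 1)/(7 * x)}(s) -pi * csc(pi * s)/(7 * s - 7)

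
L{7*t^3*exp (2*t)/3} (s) 14/ (s - 2)^4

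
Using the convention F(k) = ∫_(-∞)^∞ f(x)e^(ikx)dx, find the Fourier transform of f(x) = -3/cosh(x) -3*pi/cosh(pi*k/2)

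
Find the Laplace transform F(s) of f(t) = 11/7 11/(7 * s) 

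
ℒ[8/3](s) 8/ (3 * s)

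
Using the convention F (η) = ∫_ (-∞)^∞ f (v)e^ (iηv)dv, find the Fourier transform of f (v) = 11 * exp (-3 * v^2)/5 11 * sqrt (3) * sqrt (pi) * exp (-η^2/12)/15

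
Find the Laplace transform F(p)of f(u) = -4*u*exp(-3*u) -4/(p + 3)^2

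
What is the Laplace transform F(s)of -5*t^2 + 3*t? 3/s^2 - 10/s^3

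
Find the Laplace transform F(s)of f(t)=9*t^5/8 135/s^6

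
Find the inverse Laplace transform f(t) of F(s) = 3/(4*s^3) 3*t^2/8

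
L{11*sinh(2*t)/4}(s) 11/(2*(s^2 - 4))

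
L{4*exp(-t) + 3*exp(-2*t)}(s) 4/(s + 1) + 3/(s + 2)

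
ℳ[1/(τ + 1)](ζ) pi*csc(pi*ζ)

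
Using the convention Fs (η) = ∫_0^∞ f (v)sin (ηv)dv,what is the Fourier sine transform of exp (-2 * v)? η/ (η^2 + 4)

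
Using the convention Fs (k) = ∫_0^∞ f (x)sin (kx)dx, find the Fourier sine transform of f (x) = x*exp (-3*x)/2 3*k/ (k^2 + 9)^2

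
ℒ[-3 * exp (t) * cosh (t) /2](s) 3 * (1 - s) / (2 * s * (s - 2) ) 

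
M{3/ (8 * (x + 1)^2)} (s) -3 * pi * (s - 1)/ (8 * sin (pi * s))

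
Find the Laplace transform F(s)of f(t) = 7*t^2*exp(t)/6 7/(3*(s - 1)^3)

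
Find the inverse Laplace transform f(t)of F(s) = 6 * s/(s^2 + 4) 6 * cos(2 * t)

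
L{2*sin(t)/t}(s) 2*atan(1/s)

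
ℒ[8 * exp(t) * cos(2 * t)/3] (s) 8 * (s - 1)/(3 * ((s - 1)^2 + 4))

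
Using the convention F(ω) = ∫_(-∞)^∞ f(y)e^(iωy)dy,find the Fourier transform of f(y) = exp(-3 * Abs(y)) 6/(ω^2 + 9)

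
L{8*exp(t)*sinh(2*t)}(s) 16/((s - 1)^2 - 4)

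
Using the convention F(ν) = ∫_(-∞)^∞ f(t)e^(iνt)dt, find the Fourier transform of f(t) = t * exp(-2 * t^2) sqrt(2) * I * sqrt(pi) * ν * exp(-ν^2/8)/8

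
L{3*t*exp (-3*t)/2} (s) 3/ (2*(s + 3)^2)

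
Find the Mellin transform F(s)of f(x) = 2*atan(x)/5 -pi*sec(pi*s/2)/(5*s)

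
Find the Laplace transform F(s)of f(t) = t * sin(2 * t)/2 2 * s/(s^2 + 4)^2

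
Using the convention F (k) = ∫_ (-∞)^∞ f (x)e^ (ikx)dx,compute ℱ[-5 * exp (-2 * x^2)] -5 * sqrt (2) * sqrt (pi) * exp (-k^2/8)/2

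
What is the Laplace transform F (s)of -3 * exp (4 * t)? -3/ (s - 4)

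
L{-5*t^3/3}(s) -10/s^4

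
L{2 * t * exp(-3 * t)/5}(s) 2/(5 * (s+3)^2)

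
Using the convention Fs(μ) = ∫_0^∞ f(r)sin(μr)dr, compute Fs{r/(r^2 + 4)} pi * exp(-2 * μ)/2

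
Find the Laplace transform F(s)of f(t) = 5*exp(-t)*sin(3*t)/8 15/(8*((s + 1)^2 + 9))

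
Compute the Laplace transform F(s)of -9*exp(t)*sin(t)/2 -9/(2*(s - 1)^2 + 2)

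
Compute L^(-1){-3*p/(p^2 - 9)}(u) -3*cosh(3*u)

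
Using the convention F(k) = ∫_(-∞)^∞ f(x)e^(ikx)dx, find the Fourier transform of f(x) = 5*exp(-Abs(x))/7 10/(7*(k^2+1))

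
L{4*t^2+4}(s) 4/s+8/s^3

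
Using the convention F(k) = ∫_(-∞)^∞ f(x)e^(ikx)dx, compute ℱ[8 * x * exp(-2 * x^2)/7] sqrt(2) * I * sqrt(pi) * k * exp(-k^2/8)/7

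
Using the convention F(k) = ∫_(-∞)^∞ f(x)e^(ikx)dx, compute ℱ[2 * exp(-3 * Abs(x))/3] 4/(k^2 + 9)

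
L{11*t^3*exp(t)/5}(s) 66/(5*(s - 1)^4)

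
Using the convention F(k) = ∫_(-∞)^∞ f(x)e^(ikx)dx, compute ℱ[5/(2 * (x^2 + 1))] 5 * pi * exp(-Abs(k))/2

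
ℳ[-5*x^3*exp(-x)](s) -5*gamma(s + 3)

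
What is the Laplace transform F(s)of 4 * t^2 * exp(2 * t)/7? 8/(7 * (s - 2)^3)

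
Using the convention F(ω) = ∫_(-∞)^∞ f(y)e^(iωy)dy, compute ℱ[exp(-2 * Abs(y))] 4/(ω^2 + 4)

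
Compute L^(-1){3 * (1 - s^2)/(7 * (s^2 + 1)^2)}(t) -3 * t * cos(t)/7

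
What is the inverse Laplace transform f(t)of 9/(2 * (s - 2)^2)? 9 * t * exp(2 * t)/2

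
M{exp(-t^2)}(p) gamma(p/2)/2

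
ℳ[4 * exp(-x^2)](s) 2 * gamma(s/2)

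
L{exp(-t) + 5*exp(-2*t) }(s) 1/(s + 1) + 5/(s + 2) 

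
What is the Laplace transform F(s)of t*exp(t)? (s - 1)^(-2)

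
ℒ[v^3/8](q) 3/(4*q^4) 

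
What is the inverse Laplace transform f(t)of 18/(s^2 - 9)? 6 * sinh(3 * t)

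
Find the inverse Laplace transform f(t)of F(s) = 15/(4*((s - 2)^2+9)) 5*exp(2*t)*sin(3*t)/4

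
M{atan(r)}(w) -pi * sec(pi * w/2)/(2 * w)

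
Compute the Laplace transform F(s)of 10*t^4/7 240/(7*s^5)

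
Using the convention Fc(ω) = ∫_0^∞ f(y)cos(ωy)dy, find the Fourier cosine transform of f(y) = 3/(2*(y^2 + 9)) pi*exp(-3*ω)/4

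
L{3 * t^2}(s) 6/s^3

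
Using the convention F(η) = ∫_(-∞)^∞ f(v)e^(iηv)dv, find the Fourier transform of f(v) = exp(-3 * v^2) sqrt(3) * sqrt(pi) * exp(-η^2/12)/3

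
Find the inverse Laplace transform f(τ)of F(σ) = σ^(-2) τ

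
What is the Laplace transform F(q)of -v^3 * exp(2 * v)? -6/(q - 2)^4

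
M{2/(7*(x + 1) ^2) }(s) -2*pi*(s - 1) /(7*sin(pi*s) ) 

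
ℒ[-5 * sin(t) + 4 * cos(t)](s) 4 * s/(s^2 + 1) - 5/(s^2 + 1)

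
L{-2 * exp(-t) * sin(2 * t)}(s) -4/((s+1)^2+4)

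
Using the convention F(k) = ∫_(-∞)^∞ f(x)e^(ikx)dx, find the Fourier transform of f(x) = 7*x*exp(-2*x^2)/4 7*sqrt(2)*I*sqrt(pi)*k*exp(-k^2/8)/32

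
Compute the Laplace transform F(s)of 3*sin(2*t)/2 3/(s^2 + 4)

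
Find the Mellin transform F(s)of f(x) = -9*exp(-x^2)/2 -9*gamma(s/2)/4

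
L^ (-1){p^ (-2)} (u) u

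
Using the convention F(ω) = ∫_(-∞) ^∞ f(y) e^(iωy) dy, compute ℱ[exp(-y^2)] sqrt(pi)*exp(-ω^2/4) 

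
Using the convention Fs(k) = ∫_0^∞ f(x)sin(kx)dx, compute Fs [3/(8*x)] 3*pi/16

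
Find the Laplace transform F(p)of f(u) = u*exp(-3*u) (p + 3)^(-2)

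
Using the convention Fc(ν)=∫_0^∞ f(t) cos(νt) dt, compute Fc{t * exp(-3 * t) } (9 - ν^2) /(ν^2 + 9) ^2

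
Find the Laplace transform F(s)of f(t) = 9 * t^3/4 27/(2 * s^4)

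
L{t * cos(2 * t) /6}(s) (s^2 - 4) /(6 * (s^2 + 4) ^2) 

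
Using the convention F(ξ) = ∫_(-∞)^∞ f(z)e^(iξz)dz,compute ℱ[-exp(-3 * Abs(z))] -6/(ξ^2 + 9)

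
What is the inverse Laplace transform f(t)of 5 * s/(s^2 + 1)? 5 * cos(t)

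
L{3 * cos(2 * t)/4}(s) 3 * s/(4 * (s^2 + 4))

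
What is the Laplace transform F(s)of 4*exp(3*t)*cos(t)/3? 4*(s - 3)/(3*((s - 3)^2+1))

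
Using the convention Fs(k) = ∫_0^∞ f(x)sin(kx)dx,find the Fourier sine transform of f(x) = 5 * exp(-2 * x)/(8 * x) 5 * atan(k/2)/8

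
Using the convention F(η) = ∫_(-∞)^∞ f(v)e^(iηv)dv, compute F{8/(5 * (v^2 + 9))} 8 * pi * exp(-3 * Abs(η))/15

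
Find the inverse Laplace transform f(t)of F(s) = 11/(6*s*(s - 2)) 11*exp(t)*sinh(t)/6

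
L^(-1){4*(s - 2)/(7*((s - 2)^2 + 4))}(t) 4*exp(2*t)*cos(2*t)/7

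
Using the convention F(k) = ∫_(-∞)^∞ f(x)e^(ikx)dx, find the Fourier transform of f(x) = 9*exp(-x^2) 9*sqrt(pi)*exp(-k^2/4)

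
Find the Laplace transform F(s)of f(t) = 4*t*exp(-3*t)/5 4/(5*(s + 3)^2)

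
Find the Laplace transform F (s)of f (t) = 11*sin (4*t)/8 11/ (2*(s^2 + 16))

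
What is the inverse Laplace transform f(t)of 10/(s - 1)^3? 5*t^2*exp(t)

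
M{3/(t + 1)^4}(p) gamma(p)*gamma(4 - p)/2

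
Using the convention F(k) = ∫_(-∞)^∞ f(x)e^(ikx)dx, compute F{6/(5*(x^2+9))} 2*pi*exp(-3*Abs(k))/5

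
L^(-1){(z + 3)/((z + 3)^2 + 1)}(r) exp(-3 * r) * cos(r)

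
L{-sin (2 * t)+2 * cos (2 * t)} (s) 2 * s/ (s^2+4) - 2/ (s^2+4)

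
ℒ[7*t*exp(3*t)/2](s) 7/(2*(s - 3)^2)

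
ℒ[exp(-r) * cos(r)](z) (z + 1) /((z + 1) ^2 + 1) 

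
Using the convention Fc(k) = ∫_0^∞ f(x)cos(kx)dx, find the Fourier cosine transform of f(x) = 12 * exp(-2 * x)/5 24/(5 * (k^2 + 4))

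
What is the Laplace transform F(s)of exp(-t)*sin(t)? 1/((s+1)^2+1)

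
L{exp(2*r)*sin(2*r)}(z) 2/((z - 2)^2 + 4)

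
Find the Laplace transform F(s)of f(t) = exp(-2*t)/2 1/(2*(s + 2))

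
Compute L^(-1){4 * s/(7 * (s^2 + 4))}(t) 4 * cos(2 * t)/7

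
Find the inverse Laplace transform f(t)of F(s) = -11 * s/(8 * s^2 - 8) -11 * cosh(t)/8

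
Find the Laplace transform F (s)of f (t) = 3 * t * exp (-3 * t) 3/ (s+3)^2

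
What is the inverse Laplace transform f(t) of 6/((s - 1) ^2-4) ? 3 * exp(t) * sinh(2 * t) 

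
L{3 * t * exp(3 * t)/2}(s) 3/(2 * (s - 3)^2)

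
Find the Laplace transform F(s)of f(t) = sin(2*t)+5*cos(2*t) 2/(s^2+4)+5*s/(s^2+4)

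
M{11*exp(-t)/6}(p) 11*gamma(p)/6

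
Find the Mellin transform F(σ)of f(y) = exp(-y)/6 gamma(σ)/6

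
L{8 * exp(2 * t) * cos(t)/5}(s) 8 * (s - 2)/(5 * ((s - 2)^2 + 1))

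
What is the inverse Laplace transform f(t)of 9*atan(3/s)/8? 9*sin(3*t)/(8*t)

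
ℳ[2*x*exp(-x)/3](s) 2*gamma(s + 1)/3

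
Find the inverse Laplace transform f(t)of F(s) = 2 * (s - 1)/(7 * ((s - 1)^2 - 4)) 2 * exp(t) * cosh(2 * t)/7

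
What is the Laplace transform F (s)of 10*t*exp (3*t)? 10/ (s - 3)^2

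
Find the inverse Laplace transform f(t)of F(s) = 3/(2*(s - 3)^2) 3*t*exp(3*t)/2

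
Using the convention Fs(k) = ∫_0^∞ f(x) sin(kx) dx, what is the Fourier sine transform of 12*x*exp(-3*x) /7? 72*k/(7*(k^2 + 9) ^2) 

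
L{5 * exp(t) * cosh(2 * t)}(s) 5 * (s - 1)/((s - 1)^2 - 4)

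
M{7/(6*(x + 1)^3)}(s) 7*pi*(s - 2)*(s - 1)/(12*sin(pi*s))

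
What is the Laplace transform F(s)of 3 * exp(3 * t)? 3/(s - 3)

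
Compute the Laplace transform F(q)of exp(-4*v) 1/(q+4)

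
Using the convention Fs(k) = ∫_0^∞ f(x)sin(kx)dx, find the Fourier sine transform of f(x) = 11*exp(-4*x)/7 11*k/(7*(k^2 + 16))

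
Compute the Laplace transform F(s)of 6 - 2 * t 6/s - 2/s^2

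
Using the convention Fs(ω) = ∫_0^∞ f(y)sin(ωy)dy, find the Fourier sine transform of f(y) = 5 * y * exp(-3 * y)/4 15 * ω/(2 * (ω^2 + 9)^2)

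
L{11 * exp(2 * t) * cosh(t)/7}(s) 11 * (s - 2)/(7 * ((s - 2)^2 - 1))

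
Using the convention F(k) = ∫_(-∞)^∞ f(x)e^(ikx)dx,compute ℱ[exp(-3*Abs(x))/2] 3/(k^2 + 9)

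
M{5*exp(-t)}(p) 5*gamma(p)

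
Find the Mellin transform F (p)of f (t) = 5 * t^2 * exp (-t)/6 5 * gamma (p + 2)/6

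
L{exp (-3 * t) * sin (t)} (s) 1/ ( (s + 3)^2 + 1)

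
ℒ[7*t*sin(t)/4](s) 7*s/(2*(s^2 + 1)^2)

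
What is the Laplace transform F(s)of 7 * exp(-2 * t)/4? 7/(4 * (s+2))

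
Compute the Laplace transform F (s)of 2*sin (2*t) 4/ (s^2 + 4)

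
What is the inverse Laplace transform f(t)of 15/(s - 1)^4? 5*t^3*exp(t)/2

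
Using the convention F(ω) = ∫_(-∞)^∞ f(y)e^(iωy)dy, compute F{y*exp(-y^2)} I*sqrt(pi)*ω*exp(-ω^2/4)/2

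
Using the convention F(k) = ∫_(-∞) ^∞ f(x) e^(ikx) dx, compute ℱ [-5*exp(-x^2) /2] -5*sqrt(pi)*exp(-k^2/4) /2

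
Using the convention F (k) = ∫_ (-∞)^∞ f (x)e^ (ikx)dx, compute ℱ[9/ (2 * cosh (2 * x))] 9 * pi/ (4 * cosh (pi * k/4))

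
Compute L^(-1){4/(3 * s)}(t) 4/3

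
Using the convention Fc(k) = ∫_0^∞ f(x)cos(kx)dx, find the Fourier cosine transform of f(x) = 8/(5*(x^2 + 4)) 2*pi*exp(-2*k)/5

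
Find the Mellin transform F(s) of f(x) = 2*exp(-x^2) gamma(s/2) 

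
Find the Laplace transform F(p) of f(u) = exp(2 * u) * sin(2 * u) 2/((p - 2) ^2+4) 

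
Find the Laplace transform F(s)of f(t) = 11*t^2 22/s^3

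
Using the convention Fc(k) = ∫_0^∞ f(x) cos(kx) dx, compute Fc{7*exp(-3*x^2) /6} 7*sqrt(3)*sqrt(pi)*exp(-k^2/12) /36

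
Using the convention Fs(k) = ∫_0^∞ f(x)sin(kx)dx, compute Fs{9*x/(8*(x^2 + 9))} 9*pi*exp(-3*k)/16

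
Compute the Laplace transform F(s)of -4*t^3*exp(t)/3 -8/(s - 1)^4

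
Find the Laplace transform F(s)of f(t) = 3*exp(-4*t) 3/(s + 4)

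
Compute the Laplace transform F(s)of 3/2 3/(2 * s)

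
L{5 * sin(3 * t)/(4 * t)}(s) 5 * atan(3/s)/4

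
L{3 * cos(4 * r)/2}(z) 3 * z/(2 * (z^2+16))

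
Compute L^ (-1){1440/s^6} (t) 12*t^5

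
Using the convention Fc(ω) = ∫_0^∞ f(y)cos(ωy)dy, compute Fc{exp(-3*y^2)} sqrt(3)*sqrt(pi)*exp(-ω^2/12)/6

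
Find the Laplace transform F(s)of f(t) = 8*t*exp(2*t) 8/(s - 2)^2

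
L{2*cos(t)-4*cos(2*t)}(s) 2*s/(s^2 + 1)-4*s/(s^2 + 4)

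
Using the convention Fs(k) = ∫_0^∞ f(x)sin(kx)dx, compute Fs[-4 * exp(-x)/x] -4 * atan(k)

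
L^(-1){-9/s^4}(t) -3*t^3/2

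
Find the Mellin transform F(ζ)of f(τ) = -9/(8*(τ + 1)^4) 3*pi*(ζ - 3)*(ζ - 2)*(ζ - 1)/(16*sin(pi*ζ))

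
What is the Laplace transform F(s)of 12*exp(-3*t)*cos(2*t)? 12*(s + 3)/((s + 3)^2 + 4)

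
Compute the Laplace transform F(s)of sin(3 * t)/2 3/(2 * (s^2+9))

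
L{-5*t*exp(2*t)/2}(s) -5/(2*(s - 2)^2)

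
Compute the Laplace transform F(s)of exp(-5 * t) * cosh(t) (s + 5)/((s + 5)^2-1)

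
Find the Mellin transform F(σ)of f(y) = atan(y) -pi * sec(pi * σ/2)/(2 * σ)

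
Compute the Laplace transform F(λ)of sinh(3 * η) 3/(λ^2 - 9)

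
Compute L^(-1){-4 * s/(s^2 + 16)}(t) -4 * cos(4 * t)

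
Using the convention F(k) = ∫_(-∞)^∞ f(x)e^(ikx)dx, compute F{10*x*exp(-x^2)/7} 5*I*sqrt(pi)*k*exp(-k^2/4)/7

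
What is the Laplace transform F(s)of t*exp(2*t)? (s - 2)^(-2)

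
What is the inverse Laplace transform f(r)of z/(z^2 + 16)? cos(4*r)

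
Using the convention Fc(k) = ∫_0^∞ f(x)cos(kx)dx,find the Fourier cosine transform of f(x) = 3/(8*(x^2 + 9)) pi*exp(-3*k)/16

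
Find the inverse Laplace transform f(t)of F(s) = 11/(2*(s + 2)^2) 11*t*exp(-2*t)/2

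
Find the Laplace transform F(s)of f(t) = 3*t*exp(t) 3/(s - 1)^2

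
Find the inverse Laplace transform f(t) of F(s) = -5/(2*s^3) -5*t^2/4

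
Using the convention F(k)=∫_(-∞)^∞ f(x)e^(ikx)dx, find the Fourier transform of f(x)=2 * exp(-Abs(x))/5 4/(5 * (k^2 + 1))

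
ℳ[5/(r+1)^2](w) -5 * pi * (w - 1)/sin(pi * w)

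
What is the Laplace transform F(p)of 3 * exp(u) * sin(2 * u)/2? 3/((p - 1)^2 + 4)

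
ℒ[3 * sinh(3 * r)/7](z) 9/(7 * (z^2 - 9))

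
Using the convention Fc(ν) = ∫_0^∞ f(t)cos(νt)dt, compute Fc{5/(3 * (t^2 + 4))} 5 * pi * exp(-2 * ν)/12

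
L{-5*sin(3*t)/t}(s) -5*atan(3/s)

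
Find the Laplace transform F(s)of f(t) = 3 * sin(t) 3/(s^2 + 1)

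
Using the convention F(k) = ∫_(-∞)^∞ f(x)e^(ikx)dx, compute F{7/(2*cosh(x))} 7*pi/(2*cosh(pi*k/2))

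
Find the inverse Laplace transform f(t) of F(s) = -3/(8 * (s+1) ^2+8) -3 * exp(-t) * sin(t) /8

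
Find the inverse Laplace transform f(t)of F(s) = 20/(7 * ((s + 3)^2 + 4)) 10 * exp(-3 * t) * sin(2 * t)/7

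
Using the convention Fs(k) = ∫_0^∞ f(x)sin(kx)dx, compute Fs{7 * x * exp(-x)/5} 14 * k/(5 * (k^2 + 1)^2)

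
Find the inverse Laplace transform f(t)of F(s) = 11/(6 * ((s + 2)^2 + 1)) 11 * exp(-2 * t) * sin(t)/6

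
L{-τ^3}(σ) -6/σ^4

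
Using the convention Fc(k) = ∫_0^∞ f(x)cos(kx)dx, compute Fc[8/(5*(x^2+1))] 4*pi*exp(-k)/5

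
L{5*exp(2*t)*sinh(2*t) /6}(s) 5/(3*s*(s - 4) ) 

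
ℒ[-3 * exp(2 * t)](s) -3/(s - 2)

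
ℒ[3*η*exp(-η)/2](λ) 3/(2*(λ + 1)^2)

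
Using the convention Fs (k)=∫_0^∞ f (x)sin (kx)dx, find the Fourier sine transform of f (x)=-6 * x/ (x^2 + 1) -3 * pi * exp (-k)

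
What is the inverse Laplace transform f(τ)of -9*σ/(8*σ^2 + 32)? -9*cos(2*τ)/8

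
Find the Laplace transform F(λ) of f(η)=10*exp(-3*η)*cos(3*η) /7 10*(λ + 3) /(7*((λ + 3) ^2 + 9) ) 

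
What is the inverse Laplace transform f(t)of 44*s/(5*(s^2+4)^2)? 11*t*sin(2*t)/5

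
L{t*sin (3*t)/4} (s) 3*s/ (2*(s^2 + 9)^2)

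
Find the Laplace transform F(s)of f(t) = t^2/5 2/(5*s^3)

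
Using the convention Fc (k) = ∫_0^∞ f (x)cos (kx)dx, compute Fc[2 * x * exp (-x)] 2 * (1 - k^2)/ (k^2 + 1)^2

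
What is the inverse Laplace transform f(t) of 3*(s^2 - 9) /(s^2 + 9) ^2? 3*t*cos(3*t) 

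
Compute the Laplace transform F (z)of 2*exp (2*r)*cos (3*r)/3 2*(z - 2)/ (3*( (z - 2)^2+9))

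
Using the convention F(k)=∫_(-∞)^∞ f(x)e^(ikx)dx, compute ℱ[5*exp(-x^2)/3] 5*sqrt(pi)*exp(-k^2/4)/3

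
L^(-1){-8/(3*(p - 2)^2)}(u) -8*u*exp(2*u)/3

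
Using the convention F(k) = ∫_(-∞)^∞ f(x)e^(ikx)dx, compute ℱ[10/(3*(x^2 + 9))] 10*pi*exp(-3*Abs(k))/9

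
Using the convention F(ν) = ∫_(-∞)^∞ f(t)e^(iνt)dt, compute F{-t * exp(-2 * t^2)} -sqrt(2) * I * sqrt(pi) * ν * exp(-ν^2/8)/8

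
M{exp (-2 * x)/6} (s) gamma (s)/ (6 * 2^s)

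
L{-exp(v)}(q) -1/(q - 1)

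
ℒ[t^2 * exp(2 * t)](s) 2/(s - 2)^3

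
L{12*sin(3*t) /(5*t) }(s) 12*atan(3/s) /5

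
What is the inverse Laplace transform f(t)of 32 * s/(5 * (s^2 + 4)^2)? 8 * t * sin(2 * t)/5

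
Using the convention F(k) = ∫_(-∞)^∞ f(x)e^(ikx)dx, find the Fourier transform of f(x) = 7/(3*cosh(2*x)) 7*pi/(6*cosh(pi*k/4))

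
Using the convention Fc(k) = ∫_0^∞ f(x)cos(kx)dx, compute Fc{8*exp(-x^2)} 4*sqrt(pi)*exp(-k^2/4)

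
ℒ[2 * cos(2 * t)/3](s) 2 * s/(3 * (s^2 + 4))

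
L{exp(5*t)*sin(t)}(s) 1/((s - 5)^2 + 1)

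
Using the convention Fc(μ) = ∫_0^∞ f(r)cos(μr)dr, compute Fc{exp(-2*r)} 2/(μ^2 + 4)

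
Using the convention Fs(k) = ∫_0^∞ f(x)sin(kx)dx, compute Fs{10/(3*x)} 5*pi/3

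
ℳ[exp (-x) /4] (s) gamma (s) /4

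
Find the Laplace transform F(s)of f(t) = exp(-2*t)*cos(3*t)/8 (s+2)/(8*((s+2)^2+9))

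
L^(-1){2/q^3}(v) v^2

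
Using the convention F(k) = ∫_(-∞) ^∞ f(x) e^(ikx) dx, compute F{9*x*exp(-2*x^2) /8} 9*sqrt(2)*I*sqrt(pi)*k*exp(-k^2/8) /64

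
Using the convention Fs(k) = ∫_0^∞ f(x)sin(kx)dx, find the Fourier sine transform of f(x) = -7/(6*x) -7*pi/12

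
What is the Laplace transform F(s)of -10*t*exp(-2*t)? -10/(s+2)^2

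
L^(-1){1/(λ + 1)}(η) exp(-η)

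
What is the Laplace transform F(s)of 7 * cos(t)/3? 7 * s/(3 * (s^2 + 1))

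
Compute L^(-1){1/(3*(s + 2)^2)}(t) t*exp(-2*t)/3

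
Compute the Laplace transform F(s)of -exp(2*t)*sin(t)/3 -1/(3*(s - 2)^2 + 3)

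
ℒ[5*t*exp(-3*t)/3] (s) 5/(3*(s + 3)^2)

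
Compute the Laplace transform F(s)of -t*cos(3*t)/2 (9 - s^2)/(2*(s^2 + 9)^2)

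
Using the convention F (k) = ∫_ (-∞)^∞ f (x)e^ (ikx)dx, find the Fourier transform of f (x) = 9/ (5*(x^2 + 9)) 3*pi*exp (-3*Abs (k))/5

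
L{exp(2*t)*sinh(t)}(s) 1/((s - 2)^2-1)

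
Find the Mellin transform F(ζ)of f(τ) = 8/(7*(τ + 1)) 8*pi*csc(pi*ζ)/7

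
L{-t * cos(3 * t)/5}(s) (9 - s^2)/(5 * (s^2 + 9)^2)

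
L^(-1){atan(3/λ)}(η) sin(3 * η)/η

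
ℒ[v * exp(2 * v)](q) (q - 2)^(-2)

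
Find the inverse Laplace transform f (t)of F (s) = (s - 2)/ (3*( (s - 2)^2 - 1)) exp (2*t)*cosh (t)/3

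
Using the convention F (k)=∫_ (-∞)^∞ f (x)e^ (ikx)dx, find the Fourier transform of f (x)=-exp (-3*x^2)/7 -sqrt (3)*sqrt (pi)*exp (-k^2/12)/21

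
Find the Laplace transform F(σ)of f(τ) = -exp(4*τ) -1/(σ - 4)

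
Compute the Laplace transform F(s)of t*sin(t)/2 s/(s^2 + 1)^2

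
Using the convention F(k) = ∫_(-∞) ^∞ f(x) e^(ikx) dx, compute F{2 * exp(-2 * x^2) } sqrt(2) * sqrt(pi) * exp(-k^2/8) 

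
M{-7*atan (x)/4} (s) 7*pi*sec (pi*s/2)/ (8*s)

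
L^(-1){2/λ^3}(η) η^2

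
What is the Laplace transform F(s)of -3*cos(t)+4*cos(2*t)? 4*s/(s^2+4)-3*s/(s^2+1)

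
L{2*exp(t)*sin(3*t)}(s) 6/((s - 1)^2+9)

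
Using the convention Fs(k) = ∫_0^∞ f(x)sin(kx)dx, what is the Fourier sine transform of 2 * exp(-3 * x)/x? 2 * atan(k/3)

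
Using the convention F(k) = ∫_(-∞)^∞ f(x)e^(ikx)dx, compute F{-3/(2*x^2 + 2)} -3*pi*exp(-Abs(k))/2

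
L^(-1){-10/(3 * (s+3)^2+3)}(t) -10 * exp(-3 * t) * sin(t)/3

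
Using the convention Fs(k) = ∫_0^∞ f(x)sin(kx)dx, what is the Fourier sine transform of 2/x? pi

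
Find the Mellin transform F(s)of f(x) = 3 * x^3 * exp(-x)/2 3 * gamma(s + 3)/2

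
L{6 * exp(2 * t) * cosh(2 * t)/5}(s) 6 * (s - 2)/(5 * s * (s - 4))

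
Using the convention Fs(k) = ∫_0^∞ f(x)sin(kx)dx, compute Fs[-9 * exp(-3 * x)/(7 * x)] -9 * atan(k/3)/7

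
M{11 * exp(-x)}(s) 11 * gamma(s)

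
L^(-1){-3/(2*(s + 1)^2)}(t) -3*t*exp(-t)/2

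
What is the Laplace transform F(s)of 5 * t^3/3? 10/s^4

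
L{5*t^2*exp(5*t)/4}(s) 5/(2*(s - 5)^3)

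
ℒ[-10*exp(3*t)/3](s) -10/(3*s - 9)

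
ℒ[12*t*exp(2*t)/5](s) 12/(5*(s - 2)^2)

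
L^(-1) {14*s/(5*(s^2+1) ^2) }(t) 7*t*sin(t) /5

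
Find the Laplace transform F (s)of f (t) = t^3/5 6/ (5*s^4)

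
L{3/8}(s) 3/(8*s)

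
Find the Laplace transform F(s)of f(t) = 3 3/s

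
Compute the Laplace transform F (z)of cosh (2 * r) z/ (z^2 - 4)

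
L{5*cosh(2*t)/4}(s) 5*s/(4*(s^2 - 4))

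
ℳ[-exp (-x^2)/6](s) -gamma (s/2)/12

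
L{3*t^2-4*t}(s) 6/s^3-4/s^2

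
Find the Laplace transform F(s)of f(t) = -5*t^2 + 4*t 4/s^2 - 10/s^3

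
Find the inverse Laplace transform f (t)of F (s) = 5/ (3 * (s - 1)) 5 * exp (t)/3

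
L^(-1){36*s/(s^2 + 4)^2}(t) 9*t*sin(2*t)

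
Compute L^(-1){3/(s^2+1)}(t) 3*sin(t)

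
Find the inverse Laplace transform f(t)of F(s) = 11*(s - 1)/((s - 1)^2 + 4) 11*exp(t)*cos(2*t)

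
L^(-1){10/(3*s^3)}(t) 5*t^2/3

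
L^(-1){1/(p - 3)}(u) exp(3 * u)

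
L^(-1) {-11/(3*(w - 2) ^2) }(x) -11*x*exp(2*x) /3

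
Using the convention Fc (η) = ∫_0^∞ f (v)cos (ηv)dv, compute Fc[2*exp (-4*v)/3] 8/ (3*(η^2 + 16))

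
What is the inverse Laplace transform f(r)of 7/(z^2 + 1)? 7*sin(r)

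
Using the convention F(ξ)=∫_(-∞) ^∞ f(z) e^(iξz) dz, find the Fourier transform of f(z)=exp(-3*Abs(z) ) 6/(ξ^2 + 9) 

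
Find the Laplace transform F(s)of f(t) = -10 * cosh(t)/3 -10 * s/(3 * s^2 - 3)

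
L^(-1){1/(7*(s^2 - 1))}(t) sinh(t)/7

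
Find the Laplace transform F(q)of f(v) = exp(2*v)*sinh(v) 1/((q - 2)^2 - 1)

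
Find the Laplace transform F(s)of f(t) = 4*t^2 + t s^(-2) + 8/s^3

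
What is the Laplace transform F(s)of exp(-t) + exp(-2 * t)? 1/(s + 2) + 1/(s + 1)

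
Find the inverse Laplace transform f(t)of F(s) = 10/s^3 5*t^2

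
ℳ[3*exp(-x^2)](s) 3*gamma(s/2)/2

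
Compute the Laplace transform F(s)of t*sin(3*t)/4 3*s/(2*(s^2 + 9)^2)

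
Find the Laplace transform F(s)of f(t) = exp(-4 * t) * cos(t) (s + 4)/((s + 4)^2 + 1)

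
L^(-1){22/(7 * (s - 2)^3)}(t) 11 * t^2 * exp(2 * t)/7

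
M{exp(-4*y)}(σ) gamma(σ)/4^σ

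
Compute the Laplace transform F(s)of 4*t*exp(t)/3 4/(3*(s - 1)^2)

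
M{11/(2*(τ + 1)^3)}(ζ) 11*pi*(ζ - 2)*(ζ - 1)/(4*sin(pi*ζ))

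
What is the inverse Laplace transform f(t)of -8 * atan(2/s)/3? -8 * sin(2 * t)/(3 * t)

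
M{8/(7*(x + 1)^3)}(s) 4*pi*(s - 2)*(s - 1)/(7*sin(pi*s))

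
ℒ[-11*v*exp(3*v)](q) -11/(q - 3)^2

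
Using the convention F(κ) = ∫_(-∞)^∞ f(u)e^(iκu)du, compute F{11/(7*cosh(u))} 11*pi/(7*cosh(pi*κ/2))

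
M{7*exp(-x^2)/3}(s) 7*gamma(s/2)/6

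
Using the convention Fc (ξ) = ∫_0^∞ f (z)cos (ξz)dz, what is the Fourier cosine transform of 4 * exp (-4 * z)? 16/ (ξ^2 + 16)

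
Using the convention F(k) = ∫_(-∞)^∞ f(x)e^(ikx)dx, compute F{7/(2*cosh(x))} 7*pi/(2*cosh(pi*k/2))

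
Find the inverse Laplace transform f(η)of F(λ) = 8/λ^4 4*η^3/3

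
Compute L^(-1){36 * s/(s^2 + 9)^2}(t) 6 * t * sin(3 * t)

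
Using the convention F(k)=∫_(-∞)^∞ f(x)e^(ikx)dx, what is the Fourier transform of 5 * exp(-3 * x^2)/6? 5 * sqrt(3) * sqrt(pi) * exp(-k^2/12)/18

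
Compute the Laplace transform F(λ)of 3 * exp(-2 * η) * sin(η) 3/((λ + 2)^2 + 1)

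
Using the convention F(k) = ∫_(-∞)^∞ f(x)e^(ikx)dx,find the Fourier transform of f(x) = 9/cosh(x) 9*pi/cosh(pi*k/2)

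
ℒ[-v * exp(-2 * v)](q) -1/(q+2)^2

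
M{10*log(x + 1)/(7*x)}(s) -10*pi*csc(pi*s)/(7*s - 7)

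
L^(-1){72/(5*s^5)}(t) 3*t^4/5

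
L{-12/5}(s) -12/(5 * s)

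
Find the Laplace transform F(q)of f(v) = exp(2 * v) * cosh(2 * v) (q - 2)/(q * (q - 4))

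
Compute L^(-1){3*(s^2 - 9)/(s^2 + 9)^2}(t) 3*t*cos(3*t)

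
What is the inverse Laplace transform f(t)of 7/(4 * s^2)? 7 * t/4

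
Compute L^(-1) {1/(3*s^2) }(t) t/3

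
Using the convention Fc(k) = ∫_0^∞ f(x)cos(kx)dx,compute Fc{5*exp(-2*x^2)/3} 5*sqrt(2)*sqrt(pi)*exp(-k^2/8)/12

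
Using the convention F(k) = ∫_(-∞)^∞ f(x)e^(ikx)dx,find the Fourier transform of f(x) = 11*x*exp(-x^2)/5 11*I*sqrt(pi)*k*exp(-k^2/4)/10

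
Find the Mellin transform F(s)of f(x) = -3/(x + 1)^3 -3*pi*(s - 2)*(s - 1)/(2*sin(pi*s))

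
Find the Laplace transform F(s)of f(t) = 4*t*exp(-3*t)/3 4/(3*(s + 3)^2)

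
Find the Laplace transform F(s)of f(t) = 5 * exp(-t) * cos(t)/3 5 * (s+1)/(3 * ((s+1)^2+1))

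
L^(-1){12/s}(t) 12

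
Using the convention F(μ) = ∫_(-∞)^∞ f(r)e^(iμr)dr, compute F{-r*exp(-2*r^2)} -sqrt(2)*I*sqrt(pi)*μ*exp(-μ^2/8)/8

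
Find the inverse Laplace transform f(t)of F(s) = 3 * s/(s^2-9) 3 * cosh(3 * t)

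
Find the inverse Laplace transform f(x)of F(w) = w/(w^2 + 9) cos(3 * x)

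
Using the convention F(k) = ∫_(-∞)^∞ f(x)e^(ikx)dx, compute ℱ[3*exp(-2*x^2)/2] 3*sqrt(2)*sqrt(pi)*exp(-k^2/8)/4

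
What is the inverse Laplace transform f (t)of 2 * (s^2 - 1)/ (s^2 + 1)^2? 2 * t * cos (t)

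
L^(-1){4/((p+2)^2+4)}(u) 2*exp(-2*u)*sin(2*u)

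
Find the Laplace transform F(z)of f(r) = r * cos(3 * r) (z^2 - 9)/(z^2 + 9)^2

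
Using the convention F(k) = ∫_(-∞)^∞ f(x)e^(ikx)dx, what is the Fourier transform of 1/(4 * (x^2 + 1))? pi * exp(-Abs(k))/4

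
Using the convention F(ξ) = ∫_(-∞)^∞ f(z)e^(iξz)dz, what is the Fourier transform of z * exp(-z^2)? I * sqrt(pi) * ξ * exp(-ξ^2/4)/2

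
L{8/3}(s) 8/(3*s)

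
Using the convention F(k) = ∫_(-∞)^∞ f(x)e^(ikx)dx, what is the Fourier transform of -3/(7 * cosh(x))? -3 * pi/(7 * cosh(pi * k/2))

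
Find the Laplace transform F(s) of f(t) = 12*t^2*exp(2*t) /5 24/(5*(s - 2) ^3) 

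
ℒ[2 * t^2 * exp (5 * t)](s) 4/ (s - 5)^3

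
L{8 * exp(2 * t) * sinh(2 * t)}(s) 16/(s * (s - 4))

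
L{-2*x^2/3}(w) -4/(3*w^3)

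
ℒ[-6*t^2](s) -12/s^3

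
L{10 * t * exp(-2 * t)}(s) 10/(s + 2)^2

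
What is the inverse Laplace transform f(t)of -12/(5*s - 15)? -12*exp(3*t)/5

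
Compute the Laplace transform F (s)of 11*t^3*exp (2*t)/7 66/ (7*(s - 2)^4)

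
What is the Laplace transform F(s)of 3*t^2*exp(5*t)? 6/(s - 5)^3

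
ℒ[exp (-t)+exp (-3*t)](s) 1/ (s+3)+1/ (s+1)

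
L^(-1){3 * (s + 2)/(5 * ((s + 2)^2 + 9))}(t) 3 * exp(-2 * t) * cos(3 * t)/5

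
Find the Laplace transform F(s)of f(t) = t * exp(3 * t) (s - 3)^(-2)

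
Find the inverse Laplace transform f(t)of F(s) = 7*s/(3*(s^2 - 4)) 7*cosh(2*t)/3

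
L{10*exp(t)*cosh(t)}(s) 10*(s - 1)/(s*(s - 2))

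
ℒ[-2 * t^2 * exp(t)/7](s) -4/(7 * (s - 1)^3)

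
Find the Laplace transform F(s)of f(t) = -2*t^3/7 -12/(7*s^4)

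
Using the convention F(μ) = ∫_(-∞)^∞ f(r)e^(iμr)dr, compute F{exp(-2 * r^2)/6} sqrt(2) * sqrt(pi) * exp(-μ^2/8)/12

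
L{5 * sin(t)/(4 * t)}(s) 5 * atan(1/s)/4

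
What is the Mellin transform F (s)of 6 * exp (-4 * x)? 6 * gamma (s)/2^ (2 * s)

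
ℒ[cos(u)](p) p/(p^2+1)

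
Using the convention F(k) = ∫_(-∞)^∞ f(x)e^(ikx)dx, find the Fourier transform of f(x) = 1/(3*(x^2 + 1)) pi*exp(-Abs(k))/3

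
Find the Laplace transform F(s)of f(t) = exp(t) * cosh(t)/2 (s - 1)/(2 * s * (s - 2))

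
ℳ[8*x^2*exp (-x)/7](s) 8*gamma (s + 2)/7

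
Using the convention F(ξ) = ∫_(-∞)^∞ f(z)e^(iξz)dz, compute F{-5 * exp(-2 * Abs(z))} -20/(ξ^2 + 4)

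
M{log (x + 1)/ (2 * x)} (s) -pi * csc (pi * s)/ (2 * s - 2)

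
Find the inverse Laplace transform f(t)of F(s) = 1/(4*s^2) t/4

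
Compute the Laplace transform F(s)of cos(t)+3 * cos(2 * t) 3 * s/(s^2+4)+s/(s^2+1)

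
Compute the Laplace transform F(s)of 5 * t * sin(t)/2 5 * s/(s^2 + 1)^2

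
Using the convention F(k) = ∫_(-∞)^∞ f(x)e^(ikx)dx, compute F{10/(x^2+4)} 5 * pi * exp(-2 * Abs(k))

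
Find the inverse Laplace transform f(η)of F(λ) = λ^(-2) η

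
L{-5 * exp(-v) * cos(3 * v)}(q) 5 * (-q - 1)/((q + 1)^2 + 9)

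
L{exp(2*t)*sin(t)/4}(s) 1/(4*((s - 2)^2 + 1))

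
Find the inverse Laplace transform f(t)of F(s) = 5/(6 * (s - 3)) 5 * exp(3 * t)/6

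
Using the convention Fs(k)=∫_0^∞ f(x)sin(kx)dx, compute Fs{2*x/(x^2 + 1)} pi*exp(-k)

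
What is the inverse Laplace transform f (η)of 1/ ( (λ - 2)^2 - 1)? exp (2 * η) * sinh (η)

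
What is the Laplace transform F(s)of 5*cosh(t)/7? 5*s/(7*(s^2 - 1))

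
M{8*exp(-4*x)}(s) 2^(3 - 2*s)*gamma(s)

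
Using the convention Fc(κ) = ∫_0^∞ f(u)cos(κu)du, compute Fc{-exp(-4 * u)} -4/(κ^2 + 16)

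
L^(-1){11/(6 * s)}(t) 11/6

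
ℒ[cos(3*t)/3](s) s/(3*(s^2 + 9))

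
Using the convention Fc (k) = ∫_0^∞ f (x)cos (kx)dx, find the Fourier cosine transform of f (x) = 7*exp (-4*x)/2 14/ (k^2 + 16)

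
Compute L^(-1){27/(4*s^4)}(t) 9*t^3/8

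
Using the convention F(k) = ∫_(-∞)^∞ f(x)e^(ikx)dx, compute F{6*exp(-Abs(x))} 12/(k^2+1)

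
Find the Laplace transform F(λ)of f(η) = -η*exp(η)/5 -1/(5*(λ - 1)^2)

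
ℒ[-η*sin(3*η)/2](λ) -3*λ/(λ^2 + 9)^2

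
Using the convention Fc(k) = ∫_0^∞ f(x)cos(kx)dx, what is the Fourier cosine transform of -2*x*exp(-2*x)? 2*(k^2-4)/(k^2 + 4)^2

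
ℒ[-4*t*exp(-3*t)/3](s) -4/(3*(s + 3)^2)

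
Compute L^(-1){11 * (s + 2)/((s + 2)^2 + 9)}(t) 11 * exp(-2 * t) * cos(3 * t)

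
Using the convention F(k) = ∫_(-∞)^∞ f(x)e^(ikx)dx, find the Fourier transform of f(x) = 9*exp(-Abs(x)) 18/(k^2 + 1)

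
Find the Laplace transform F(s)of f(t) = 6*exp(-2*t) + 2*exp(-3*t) 6/(s + 2) + 2/(s + 3)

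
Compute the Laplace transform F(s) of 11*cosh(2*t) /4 11*s/(4*(s^2 - 4) ) 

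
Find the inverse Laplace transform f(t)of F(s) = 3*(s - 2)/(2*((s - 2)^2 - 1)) 3*exp(2*t)*cosh(t)/2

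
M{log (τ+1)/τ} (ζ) -pi * csc (pi * ζ)/ (ζ - 1)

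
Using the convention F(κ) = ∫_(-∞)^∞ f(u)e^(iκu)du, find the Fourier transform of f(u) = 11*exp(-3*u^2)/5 11*sqrt(3)*sqrt(pi)*exp(-κ^2/12)/15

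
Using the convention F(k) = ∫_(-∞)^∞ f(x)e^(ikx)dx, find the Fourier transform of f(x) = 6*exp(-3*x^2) 2*sqrt(3)*sqrt(pi)*exp(-k^2/12)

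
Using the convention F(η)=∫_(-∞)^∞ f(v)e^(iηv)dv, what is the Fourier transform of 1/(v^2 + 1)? pi*exp(-Abs(η))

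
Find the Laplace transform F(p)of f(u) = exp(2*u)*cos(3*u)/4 (p - 2)/(4*((p - 2)^2 + 9))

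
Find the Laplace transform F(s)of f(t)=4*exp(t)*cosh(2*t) 4*(s - 1)/((s - 1)^2 - 4)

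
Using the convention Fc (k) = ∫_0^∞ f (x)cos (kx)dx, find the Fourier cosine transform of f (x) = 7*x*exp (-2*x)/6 7*(4 - k^2)/ (6*(k^2 + 4)^2)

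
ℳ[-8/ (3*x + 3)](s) -8*pi*csc (pi*s)/3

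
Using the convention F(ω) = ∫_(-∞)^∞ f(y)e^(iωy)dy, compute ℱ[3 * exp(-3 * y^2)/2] sqrt(3) * sqrt(pi) * exp(-ω^2/12)/2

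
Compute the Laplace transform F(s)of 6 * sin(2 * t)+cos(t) 12/(s^2+4)+s/(s^2+1)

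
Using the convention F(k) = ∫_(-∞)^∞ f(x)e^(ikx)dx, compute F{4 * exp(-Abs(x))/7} 8/(7 * (k^2 + 1))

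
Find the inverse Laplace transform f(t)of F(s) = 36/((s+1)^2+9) 12*exp(-t)*sin(3*t)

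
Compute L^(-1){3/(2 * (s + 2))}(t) 3 * exp(-2 * t)/2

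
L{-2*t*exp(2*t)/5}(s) -2/(5*(s - 2)^2)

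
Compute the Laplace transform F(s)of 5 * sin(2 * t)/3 10/(3 * (s^2 + 4))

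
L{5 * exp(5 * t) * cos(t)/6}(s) 5 * (s - 5)/(6 * ((s - 5)^2+1))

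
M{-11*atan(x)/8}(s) 11*pi*sec(pi*s/2)/(16*s)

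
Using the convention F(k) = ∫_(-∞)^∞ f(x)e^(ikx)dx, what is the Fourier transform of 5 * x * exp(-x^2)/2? 5 * I * sqrt(pi) * k * exp(-k^2/4)/4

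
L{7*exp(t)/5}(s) 7/(5*(s - 1))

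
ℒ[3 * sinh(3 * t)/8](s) 9/(8 * (s^2 - 9))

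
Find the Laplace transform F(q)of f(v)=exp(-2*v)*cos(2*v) (q + 2)/((q + 2)^2 + 4)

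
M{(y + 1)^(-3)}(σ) pi*(σ - 2)*(σ - 1)/(2*sin(pi*σ))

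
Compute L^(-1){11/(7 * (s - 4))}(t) 11 * exp(4 * t)/7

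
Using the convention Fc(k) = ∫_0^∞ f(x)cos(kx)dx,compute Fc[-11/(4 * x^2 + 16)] -11 * pi * exp(-2 * k)/16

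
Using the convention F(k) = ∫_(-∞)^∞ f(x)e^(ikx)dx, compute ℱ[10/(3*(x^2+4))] 5*pi*exp(-2*Abs(k))/3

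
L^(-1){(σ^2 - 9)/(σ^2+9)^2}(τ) τ * cos(3 * τ)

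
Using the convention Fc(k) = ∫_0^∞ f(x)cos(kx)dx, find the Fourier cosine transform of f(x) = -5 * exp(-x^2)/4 -5 * sqrt(pi) * exp(-k^2/4)/8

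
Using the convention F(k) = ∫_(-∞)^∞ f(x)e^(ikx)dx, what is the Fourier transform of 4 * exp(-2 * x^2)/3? 2 * sqrt(2) * sqrt(pi) * exp(-k^2/8)/3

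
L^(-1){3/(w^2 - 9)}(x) sinh(3*x)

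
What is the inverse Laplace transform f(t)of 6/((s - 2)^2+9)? 2 * exp(2 * t) * sin(3 * t)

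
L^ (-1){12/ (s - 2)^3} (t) 6 * t^2 * exp (2 * t)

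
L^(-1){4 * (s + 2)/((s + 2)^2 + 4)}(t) 4 * exp(-2 * t) * cos(2 * t)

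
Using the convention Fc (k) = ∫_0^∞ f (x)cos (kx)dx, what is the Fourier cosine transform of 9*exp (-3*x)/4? 27/ (4*(k^2 + 9))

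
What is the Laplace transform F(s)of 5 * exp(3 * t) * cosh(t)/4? 5 * (s - 3)/(4 * ((s - 3)^2 - 1))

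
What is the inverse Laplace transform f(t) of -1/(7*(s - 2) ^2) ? -t*exp(2*t) /7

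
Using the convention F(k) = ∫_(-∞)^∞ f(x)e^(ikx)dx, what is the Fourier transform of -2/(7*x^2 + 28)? -pi*exp(-2*Abs(k))/7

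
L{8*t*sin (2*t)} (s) 32*s/ (s^2 + 4)^2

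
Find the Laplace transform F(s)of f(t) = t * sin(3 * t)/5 6 * s/(5 * (s^2 + 9)^2)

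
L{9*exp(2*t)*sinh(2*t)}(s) 18/(s*(s - 4))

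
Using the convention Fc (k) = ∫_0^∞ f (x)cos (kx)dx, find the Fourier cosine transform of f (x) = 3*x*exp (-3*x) 3*(9 - k^2)/ (k^2 + 9)^2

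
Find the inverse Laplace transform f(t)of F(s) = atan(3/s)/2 sin(3*t)/(2*t)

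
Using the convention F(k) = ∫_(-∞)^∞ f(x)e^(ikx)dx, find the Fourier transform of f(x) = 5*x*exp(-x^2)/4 5*I*sqrt(pi)*k*exp(-k^2/4)/8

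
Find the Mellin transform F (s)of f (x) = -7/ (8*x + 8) -7*pi*csc (pi*s)/8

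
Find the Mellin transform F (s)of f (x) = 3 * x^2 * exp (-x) 3 * gamma (s+2)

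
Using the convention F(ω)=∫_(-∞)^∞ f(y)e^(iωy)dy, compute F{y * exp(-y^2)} I * sqrt(pi) * ω * exp(-ω^2/4)/2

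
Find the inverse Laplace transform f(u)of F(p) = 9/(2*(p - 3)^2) 9*u*exp(3*u)/2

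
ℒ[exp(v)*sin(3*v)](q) 3/((q - 1)^2 + 9)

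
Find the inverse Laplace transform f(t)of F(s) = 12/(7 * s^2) 12 * t/7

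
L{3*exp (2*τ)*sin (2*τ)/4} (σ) 3/ (2*( (σ - 2)^2 + 4))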